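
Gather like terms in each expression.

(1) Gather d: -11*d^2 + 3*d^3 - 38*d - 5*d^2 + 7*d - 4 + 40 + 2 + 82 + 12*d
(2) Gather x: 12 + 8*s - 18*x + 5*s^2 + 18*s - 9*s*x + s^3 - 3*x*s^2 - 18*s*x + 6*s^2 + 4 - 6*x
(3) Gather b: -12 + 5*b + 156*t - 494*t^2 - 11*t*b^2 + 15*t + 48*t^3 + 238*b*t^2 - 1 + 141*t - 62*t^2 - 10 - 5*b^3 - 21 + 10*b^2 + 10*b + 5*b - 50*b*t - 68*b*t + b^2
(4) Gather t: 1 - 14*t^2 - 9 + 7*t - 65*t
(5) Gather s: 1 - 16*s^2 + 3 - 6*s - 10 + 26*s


(1) = 3*d^3 - 16*d^2 - 19*d + 120
(2) = s^3 + 11*s^2 + 26*s + x*(-3*s^2 - 27*s - 24) + 16
(3) = -5*b^3 + b^2*(11 - 11*t) + b*(238*t^2 - 118*t + 20) + 48*t^3 - 556*t^2 + 312*t - 44
(4) = -14*t^2 - 58*t - 8
(5) = -16*s^2 + 20*s - 6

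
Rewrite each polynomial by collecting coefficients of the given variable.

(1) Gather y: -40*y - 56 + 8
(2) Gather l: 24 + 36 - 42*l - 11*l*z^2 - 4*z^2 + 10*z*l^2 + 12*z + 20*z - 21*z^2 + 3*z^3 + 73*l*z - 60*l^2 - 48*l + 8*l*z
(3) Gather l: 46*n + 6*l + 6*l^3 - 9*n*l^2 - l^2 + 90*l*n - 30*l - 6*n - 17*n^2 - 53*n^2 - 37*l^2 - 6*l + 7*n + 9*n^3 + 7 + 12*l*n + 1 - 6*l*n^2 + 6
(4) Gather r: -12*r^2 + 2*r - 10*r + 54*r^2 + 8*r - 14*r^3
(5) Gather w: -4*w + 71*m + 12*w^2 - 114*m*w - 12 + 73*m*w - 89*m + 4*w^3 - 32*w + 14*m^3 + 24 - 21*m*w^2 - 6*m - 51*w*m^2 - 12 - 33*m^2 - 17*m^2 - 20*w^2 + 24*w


(1) = -40*y - 48
(2) = l^2*(10*z - 60) + l*(-11*z^2 + 81*z - 90) + 3*z^3 - 25*z^2 + 32*z + 60
(3) = 6*l^3 + l^2*(-9*n - 38) + l*(-6*n^2 + 102*n - 30) + 9*n^3 - 70*n^2 + 47*n + 14
(4) = -14*r^3 + 42*r^2
(5) = 14*m^3 - 50*m^2 - 24*m + 4*w^3 + w^2*(-21*m - 8) + w*(-51*m^2 - 41*m - 12)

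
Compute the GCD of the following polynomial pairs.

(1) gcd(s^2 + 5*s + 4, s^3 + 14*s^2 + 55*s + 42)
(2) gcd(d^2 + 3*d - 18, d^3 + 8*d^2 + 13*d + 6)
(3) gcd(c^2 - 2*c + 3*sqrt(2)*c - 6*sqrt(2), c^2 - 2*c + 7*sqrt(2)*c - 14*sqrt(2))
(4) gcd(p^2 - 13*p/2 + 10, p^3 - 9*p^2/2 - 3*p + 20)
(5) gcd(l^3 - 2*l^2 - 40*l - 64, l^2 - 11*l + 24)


(1) = s + 1
(2) = gcd((d - 3)*(d + 6), (d + 1)^2*(d + 6)) = d + 6
(3) = c - 2
(4) = p^2 - 13*p/2 + 10
(5) = l - 8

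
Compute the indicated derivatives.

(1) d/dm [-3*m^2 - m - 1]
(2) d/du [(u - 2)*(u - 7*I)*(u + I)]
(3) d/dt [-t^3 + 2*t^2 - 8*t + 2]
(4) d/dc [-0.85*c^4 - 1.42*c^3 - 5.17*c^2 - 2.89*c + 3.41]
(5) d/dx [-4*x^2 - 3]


(1) = -6*m - 1
(2) = 3*u^2 + u*(-4 - 12*I) + 7 + 12*I
(3) = -3*t^2 + 4*t - 8
(4) = -3.4*c^3 - 4.26*c^2 - 10.34*c - 2.89
(5) = -8*x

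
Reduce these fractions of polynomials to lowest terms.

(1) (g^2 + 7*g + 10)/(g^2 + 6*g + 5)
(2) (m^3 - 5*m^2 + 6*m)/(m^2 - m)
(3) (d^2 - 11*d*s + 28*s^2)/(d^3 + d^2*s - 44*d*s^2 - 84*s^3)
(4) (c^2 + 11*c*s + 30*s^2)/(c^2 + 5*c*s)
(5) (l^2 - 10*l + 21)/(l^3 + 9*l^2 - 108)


(1) = (g + 2)/(g + 1)
(2) = (m^2 - 5*m + 6)/(m - 1)
(3) = (d - 4*s)/(d^2 + 8*d*s + 12*s^2)
(4) = (c + 6*s)/c
(5) = (l - 7)/(l^2 + 12*l + 36)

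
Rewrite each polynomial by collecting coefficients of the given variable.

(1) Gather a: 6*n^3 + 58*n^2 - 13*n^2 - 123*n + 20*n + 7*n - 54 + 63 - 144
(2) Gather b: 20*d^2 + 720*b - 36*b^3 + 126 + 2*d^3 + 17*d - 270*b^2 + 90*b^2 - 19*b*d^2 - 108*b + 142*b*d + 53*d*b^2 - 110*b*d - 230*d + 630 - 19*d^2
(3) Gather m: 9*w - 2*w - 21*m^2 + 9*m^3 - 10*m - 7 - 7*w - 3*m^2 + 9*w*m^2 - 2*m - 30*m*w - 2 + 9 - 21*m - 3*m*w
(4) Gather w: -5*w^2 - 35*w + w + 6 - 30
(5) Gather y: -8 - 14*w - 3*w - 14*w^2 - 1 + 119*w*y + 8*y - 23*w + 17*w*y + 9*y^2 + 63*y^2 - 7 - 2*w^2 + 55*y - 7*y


(1) = 6*n^3 + 45*n^2 - 96*n - 135
(2) = -36*b^3 + b^2*(53*d - 180) + b*(-19*d^2 + 32*d + 612) + 2*d^3 + d^2 - 213*d + 756
(3) = 9*m^3 + m^2*(9*w - 24) + m*(-33*w - 33)
(4) = -5*w^2 - 34*w - 24
(5) = -16*w^2 - 40*w + 72*y^2 + y*(136*w + 56) - 16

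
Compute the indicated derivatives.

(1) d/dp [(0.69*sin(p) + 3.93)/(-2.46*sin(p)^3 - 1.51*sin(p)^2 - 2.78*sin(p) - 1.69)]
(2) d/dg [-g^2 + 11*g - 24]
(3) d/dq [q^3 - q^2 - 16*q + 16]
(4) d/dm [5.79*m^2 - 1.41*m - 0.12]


(1) = (3.3948*sin(p)^3 + 30.0453*sin(p)^2 + 11.8686*sin(p) + 9.7593)*cos(p)/(6.0516*sin(p)^6 + 7.4292*sin(p)^5 + 15.9577*sin(p)^4 + 16.7104*sin(p)^3 + 12.8322*sin(p)^2 + 9.3964*sin(p) + 2.8561)
(2) = 11 - 2*g
(3) = 3*q^2 - 2*q - 16
(4) = 11.58*m - 1.41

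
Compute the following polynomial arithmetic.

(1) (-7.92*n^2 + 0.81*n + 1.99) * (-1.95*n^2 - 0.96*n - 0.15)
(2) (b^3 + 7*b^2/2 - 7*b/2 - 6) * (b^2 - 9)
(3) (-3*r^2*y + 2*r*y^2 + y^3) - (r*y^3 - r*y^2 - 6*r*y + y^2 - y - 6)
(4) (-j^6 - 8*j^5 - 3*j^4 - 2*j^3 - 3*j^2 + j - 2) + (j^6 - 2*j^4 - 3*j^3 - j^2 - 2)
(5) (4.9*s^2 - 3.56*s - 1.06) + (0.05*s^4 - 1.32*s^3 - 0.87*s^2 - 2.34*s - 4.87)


(1) = 15.444*n^4 + 6.0237*n^3 - 3.4701*n^2 - 2.0319*n - 0.2985
(2) = b^5 + 7*b^4/2 - 25*b^3/2 - 75*b^2/2 + 63*b/2 + 54
(3) = -3*r^2*y - r*y^3 + 3*r*y^2 + 6*r*y + y^3 - y^2 + y + 6
(4) = -8*j^5 - 5*j^4 - 5*j^3 - 4*j^2 + j - 4
(5) = 0.05*s^4 - 1.32*s^3 + 4.03*s^2 - 5.9*s - 5.93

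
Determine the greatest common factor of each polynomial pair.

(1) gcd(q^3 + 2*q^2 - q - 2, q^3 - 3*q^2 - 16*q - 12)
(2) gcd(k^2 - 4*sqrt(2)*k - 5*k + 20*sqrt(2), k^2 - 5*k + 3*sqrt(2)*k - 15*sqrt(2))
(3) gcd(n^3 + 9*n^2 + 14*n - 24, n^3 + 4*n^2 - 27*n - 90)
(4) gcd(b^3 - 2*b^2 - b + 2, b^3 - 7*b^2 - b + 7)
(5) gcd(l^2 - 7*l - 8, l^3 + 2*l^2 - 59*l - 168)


(1) = gcd((q - 1)*(q + 1)*(q + 2), (q - 6)*(q + 1)*(q + 2)) = q^2 + 3*q + 2
(2) = gcd((k - 5)*(k - 4*sqrt(2)), (k - 5)*(k + 3*sqrt(2))) = k - 5
(3) = gcd((n - 1)*(n + 4)*(n + 6), (n - 5)*(n + 3)*(n + 6)) = n + 6
(4) = b^2 - 1
(5) = gcd((l - 8)*(l + 1), (l - 8)*(l + 3)*(l + 7)) = l - 8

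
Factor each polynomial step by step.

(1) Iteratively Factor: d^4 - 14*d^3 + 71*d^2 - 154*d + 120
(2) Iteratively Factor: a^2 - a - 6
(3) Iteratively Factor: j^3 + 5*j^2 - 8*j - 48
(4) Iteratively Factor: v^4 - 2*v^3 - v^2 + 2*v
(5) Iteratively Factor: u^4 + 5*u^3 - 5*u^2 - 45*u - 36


(1) = (d - 5)*(d^3 - 9*d^2 + 26*d - 24) = (d - 5)*(d - 2)*(d^2 - 7*d + 12) = (d - 5)*(d - 4)*(d - 2)*(d - 3)
(2) = (a - 3)*(a + 2)
(3) = (j + 4)*(j^2 + j - 12) = (j + 4)^2*(j - 3)
(4) = (v)*(v^3 - 2*v^2 - v + 2) = v*(v - 1)*(v^2 - v - 2) = v*(v - 2)*(v - 1)*(v + 1)
(5) = (u + 3)*(u^3 + 2*u^2 - 11*u - 12) = (u - 3)*(u + 3)*(u^2 + 5*u + 4) = (u - 3)*(u + 3)*(u + 4)*(u + 1)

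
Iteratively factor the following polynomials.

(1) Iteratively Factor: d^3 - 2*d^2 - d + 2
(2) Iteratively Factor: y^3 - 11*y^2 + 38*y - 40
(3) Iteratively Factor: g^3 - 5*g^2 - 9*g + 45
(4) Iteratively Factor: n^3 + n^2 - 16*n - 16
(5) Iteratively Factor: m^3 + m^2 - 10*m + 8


(1) = (d - 2)*(d^2 - 1) = (d - 2)*(d + 1)*(d - 1)
(2) = (y - 5)*(y^2 - 6*y + 8) = (y - 5)*(y - 2)*(y - 4)
(3) = (g - 3)*(g^2 - 2*g - 15) = (g - 5)*(g - 3)*(g + 3)
(4) = (n + 4)*(n^2 - 3*n - 4) = (n + 1)*(n + 4)*(n - 4)
(5) = (m - 1)*(m^2 + 2*m - 8) = (m - 2)*(m - 1)*(m + 4)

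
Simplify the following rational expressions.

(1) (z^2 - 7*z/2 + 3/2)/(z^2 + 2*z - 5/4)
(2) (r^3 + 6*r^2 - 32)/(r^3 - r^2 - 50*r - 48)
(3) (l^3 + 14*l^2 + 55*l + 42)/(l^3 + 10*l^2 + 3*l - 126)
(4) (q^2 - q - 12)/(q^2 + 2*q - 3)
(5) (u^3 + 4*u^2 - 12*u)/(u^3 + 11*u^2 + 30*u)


(1) = (2*z - 6)/(2*z + 5)
(2) = (r^3 + 6*r^2 - 32)/(r^3 - r^2 - 50*r - 48)
(3) = (l + 1)/(l - 3)
(4) = (q - 4)/(q - 1)
(5) = (u - 2)/(u + 5)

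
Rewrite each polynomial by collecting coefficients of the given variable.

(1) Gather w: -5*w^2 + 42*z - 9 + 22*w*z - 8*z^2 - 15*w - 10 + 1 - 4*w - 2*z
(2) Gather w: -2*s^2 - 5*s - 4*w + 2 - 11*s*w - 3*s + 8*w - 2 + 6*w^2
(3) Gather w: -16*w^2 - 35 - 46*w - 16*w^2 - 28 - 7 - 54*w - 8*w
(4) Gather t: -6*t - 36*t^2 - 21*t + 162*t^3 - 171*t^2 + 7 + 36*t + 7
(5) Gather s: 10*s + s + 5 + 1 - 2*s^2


(1) = -5*w^2 + w*(22*z - 19) - 8*z^2 + 40*z - 18
(2) = -2*s^2 - 8*s + 6*w^2 + w*(4 - 11*s)
(3) = -32*w^2 - 108*w - 70
(4) = 162*t^3 - 207*t^2 + 9*t + 14
(5) = -2*s^2 + 11*s + 6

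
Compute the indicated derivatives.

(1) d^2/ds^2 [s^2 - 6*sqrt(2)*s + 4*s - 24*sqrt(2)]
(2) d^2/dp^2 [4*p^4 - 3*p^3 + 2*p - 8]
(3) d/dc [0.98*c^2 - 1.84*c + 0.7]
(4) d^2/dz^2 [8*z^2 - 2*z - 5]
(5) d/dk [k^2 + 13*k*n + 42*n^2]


(1) = 2
(2) = 6*p*(8*p - 3)
(3) = 1.96*c - 1.84
(4) = 16
(5) = 2*k + 13*n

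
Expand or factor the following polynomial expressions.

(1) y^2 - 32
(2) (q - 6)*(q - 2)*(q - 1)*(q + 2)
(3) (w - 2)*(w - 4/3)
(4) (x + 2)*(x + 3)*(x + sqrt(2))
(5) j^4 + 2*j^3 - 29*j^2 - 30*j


(1) = (y - 4*sqrt(2))*(y + 4*sqrt(2))
(2) = q^4 - 7*q^3 + 2*q^2 + 28*q - 24
(3) = w^2 - 10*w/3 + 8/3
(4) = x^3 + sqrt(2)*x^2 + 5*x^2 + 6*x + 5*sqrt(2)*x + 6*sqrt(2)
(5) = j*(j - 5)*(j + 1)*(j + 6)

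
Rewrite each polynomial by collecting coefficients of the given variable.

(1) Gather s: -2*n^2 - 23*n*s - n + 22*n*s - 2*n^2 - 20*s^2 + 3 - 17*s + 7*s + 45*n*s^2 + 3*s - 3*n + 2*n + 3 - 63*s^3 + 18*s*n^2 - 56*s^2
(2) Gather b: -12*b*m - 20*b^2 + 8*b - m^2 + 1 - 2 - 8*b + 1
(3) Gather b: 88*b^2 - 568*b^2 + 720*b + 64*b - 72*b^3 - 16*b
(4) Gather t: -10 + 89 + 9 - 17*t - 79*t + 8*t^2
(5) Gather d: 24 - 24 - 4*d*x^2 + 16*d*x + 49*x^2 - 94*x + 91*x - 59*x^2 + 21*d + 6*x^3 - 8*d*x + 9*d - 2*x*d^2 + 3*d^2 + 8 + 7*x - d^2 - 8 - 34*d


(1) = -4*n^2 - 2*n - 63*s^3 + s^2*(45*n - 76) + s*(18*n^2 - n - 7) + 6
(2) = -20*b^2 - 12*b*m - m^2
(3) = -72*b^3 - 480*b^2 + 768*b
(4) = 8*t^2 - 96*t + 88
(5) = d^2*(2 - 2*x) + d*(-4*x^2 + 8*x - 4) + 6*x^3 - 10*x^2 + 4*x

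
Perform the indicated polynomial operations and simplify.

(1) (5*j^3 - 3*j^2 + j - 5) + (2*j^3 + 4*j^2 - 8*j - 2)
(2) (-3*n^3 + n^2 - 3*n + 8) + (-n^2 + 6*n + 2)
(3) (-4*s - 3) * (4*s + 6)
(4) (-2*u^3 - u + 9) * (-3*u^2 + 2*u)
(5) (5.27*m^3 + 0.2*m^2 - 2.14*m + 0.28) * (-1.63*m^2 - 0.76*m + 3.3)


(1) = 7*j^3 + j^2 - 7*j - 7
(2) = -3*n^3 + 3*n + 10
(3) = -16*s^2 - 36*s - 18
(4) = 6*u^5 - 4*u^4 + 3*u^3 - 29*u^2 + 18*u
(5) = -8.5901*m^5 - 4.3312*m^4 + 20.7272*m^3 + 1.83*m^2 - 7.2748*m + 0.924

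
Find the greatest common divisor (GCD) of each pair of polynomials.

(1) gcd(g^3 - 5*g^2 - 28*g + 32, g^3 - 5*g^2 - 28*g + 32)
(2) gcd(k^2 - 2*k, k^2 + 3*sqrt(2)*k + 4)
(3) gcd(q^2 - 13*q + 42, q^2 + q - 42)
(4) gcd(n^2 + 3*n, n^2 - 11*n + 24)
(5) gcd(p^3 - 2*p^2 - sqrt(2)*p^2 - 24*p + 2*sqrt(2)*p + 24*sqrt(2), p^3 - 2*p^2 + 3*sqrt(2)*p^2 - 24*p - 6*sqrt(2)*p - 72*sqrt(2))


(1) = gcd((g - 8)*(g - 1)*(g + 4), (g - 8)*(g - 1)*(g + 4)) = g^3 - 5*g^2 - 28*g + 32
(2) = gcd(k*(k - 2), (k + sqrt(2))*(k + 2*sqrt(2))) = 1
(3) = gcd((q - 7)*(q - 6), (q - 6)*(q + 7)) = q - 6
(4) = gcd(n*(n + 3), (n - 8)*(n - 3)) = 1
(5) = p^2 - 2*p - 24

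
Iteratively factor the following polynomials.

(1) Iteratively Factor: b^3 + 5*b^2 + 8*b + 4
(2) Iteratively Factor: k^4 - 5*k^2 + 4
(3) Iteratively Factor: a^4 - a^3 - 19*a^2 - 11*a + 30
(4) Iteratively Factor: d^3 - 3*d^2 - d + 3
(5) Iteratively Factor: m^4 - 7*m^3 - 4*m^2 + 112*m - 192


(1) = (b + 1)*(b^2 + 4*b + 4) = (b + 1)*(b + 2)*(b + 2)
(2) = (k + 2)*(k^3 - 2*k^2 - k + 2) = (k - 2)*(k + 2)*(k^2 - 1) = (k - 2)*(k - 1)*(k + 2)*(k + 1)
(3) = (a + 3)*(a^3 - 4*a^2 - 7*a + 10) = (a - 5)*(a + 3)*(a^2 + a - 2) = (a - 5)*(a + 2)*(a + 3)*(a - 1)
(4) = (d - 1)*(d^2 - 2*d - 3) = (d - 1)*(d + 1)*(d - 3)
(5) = (m - 3)*(m^3 - 4*m^2 - 16*m + 64) = (m - 3)*(m + 4)*(m^2 - 8*m + 16) = (m - 4)*(m - 3)*(m + 4)*(m - 4)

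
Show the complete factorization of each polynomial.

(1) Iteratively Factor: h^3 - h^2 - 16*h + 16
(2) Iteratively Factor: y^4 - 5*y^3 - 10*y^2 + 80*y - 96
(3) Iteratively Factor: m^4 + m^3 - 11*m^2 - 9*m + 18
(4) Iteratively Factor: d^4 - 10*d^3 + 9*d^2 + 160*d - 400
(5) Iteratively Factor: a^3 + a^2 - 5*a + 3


(1) = (h - 4)*(h^2 + 3*h - 4) = (h - 4)*(h + 4)*(h - 1)
(2) = (y + 4)*(y^3 - 9*y^2 + 26*y - 24) = (y - 2)*(y + 4)*(y^2 - 7*y + 12) = (y - 3)*(y - 2)*(y + 4)*(y - 4)
(3) = (m - 1)*(m^3 + 2*m^2 - 9*m - 18) = (m - 3)*(m - 1)*(m^2 + 5*m + 6) = (m - 3)*(m - 1)*(m + 2)*(m + 3)
(4) = (d - 5)*(d^3 - 5*d^2 - 16*d + 80) = (d - 5)*(d - 4)*(d^2 - d - 20) = (d - 5)*(d - 4)*(d + 4)*(d - 5)
(5) = (a + 3)*(a^2 - 2*a + 1) = (a - 1)*(a + 3)*(a - 1)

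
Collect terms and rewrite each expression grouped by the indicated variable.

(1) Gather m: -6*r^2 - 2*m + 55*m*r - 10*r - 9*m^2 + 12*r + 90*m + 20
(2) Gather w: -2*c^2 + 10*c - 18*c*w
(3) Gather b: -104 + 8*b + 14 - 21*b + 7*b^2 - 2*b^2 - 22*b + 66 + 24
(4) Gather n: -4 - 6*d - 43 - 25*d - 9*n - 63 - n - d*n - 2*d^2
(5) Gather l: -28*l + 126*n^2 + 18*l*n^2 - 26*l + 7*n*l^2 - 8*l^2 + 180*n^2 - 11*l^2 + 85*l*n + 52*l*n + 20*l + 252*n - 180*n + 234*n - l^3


(1) = -9*m^2 + m*(55*r + 88) - 6*r^2 + 2*r + 20
(2) = -2*c^2 - 18*c*w + 10*c
(3) = 5*b^2 - 35*b
(4) = -2*d^2 - 31*d + n*(-d - 10) - 110
(5) = -l^3 + l^2*(7*n - 19) + l*(18*n^2 + 137*n - 34) + 306*n^2 + 306*n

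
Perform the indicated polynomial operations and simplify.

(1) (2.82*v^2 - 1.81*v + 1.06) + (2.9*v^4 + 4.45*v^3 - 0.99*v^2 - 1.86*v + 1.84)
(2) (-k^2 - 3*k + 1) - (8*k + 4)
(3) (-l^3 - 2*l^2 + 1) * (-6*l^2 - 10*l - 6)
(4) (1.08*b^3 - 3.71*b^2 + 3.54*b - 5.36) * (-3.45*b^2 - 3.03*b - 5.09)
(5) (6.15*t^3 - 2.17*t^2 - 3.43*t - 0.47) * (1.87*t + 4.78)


(1) = 2.9*v^4 + 4.45*v^3 + 1.83*v^2 - 3.67*v + 2.9
(2) = -k^2 - 11*k - 3
(3) = 6*l^5 + 22*l^4 + 26*l^3 + 6*l^2 - 10*l - 6
(4) = -3.726*b^5 + 9.5271*b^4 - 6.4689*b^3 + 26.6497*b^2 - 1.7778*b + 27.2824
(5) = 11.5005*t^4 + 25.3391*t^3 - 16.7867*t^2 - 17.2743*t - 2.2466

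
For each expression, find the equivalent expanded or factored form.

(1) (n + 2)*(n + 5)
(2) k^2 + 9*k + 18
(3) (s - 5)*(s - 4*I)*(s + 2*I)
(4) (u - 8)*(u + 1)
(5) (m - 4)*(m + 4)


(1) = n^2 + 7*n + 10
(2) = (k + 3)*(k + 6)
(3) = s^3 - 5*s^2 - 2*I*s^2 + 8*s + 10*I*s - 40
(4) = u^2 - 7*u - 8
(5) = m^2 - 16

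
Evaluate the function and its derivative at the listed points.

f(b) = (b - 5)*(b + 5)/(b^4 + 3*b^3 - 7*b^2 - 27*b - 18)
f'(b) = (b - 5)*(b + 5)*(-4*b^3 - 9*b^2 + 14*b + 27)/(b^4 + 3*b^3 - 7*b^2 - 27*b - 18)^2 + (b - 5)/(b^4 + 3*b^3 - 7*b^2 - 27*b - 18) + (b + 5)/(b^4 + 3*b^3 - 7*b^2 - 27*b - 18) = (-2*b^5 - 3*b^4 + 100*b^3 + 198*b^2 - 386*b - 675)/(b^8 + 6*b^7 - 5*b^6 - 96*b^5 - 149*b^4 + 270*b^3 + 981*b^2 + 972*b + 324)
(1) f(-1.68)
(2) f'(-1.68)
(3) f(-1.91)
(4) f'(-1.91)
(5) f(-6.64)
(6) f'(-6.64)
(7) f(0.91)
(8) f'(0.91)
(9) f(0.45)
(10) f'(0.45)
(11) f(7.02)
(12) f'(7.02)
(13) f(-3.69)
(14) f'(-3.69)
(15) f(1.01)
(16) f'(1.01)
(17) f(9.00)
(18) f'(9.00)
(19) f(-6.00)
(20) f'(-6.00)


(1) = -16.50
(2) = 33.77
(3) = -48.71
(4) = 513.78
(5) = 0.02
(6) = 0.00
(7) = 0.53
(8) = -0.38
(9) = 0.79
(10) = -0.82
(11) = 0.01
(12) = -0.00
(13) = -0.54
(14) = -1.74
(15) = 0.50
(16) = -0.33
(17) = 0.01
(18) = -0.00
(19) = 0.02
(20) = -0.00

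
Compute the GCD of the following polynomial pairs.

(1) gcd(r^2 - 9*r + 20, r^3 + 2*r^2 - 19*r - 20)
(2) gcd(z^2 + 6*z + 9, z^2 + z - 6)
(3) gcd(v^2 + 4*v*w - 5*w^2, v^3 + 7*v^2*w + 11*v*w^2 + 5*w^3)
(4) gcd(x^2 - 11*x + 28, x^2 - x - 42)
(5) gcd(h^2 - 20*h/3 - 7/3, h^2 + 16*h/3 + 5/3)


(1) = r - 4
(2) = z + 3
(3) = v + 5*w
(4) = gcd((x - 7)*(x - 4), (x - 7)*(x + 6)) = x - 7
(5) = gcd((h - 7)*(h + 1/3), (h + 1/3)*(h + 5)) = h + 1/3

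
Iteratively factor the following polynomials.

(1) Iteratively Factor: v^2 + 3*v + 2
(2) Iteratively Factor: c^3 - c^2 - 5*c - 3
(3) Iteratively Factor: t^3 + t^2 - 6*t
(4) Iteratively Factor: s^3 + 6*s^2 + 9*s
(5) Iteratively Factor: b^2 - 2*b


(1) = (v + 1)*(v + 2)
(2) = (c - 3)*(c^2 + 2*c + 1) = (c - 3)*(c + 1)*(c + 1)
(3) = (t)*(t^2 + t - 6) = t*(t + 3)*(t - 2)
(4) = (s + 3)*(s^2 + 3*s) = s*(s + 3)*(s + 3)
(5) = (b - 2)*(b)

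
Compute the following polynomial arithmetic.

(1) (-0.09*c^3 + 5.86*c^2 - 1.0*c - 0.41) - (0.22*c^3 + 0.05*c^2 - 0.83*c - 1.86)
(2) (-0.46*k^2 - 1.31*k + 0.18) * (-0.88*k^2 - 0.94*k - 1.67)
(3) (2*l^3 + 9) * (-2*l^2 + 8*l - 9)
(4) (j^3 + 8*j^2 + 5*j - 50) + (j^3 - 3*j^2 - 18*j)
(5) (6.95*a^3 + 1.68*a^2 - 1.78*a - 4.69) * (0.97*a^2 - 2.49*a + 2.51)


(1) = -0.31*c^3 + 5.81*c^2 - 0.17*c + 1.45
(2) = 0.4048*k^4 + 1.5852*k^3 + 1.8412*k^2 + 2.0185*k - 0.3006
(3) = -4*l^5 + 16*l^4 - 18*l^3 - 18*l^2 + 72*l - 81
(4) = 2*j^3 + 5*j^2 - 13*j - 50
(5) = 6.7415*a^5 - 15.6759*a^4 + 11.5347*a^3 + 4.0997*a^2 + 7.2103*a - 11.7719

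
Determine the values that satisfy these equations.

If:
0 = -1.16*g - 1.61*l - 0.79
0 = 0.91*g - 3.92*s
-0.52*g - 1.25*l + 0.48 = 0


Then:
g = -2.87
l = 1.58
s = -0.67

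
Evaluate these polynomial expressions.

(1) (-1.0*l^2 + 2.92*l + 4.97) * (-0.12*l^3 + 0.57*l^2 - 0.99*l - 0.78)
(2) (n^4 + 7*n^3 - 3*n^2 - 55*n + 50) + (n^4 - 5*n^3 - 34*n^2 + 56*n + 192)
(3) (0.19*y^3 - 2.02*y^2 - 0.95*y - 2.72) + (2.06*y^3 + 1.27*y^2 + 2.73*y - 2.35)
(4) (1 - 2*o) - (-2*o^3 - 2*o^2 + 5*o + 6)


(1) = 0.12*l^5 - 0.9204*l^4 + 2.058*l^3 + 0.7221*l^2 - 7.1979*l - 3.8766
(2) = 2*n^4 + 2*n^3 - 37*n^2 + n + 242
(3) = 2.25*y^3 - 0.75*y^2 + 1.78*y - 5.07
(4) = 2*o^3 + 2*o^2 - 7*o - 5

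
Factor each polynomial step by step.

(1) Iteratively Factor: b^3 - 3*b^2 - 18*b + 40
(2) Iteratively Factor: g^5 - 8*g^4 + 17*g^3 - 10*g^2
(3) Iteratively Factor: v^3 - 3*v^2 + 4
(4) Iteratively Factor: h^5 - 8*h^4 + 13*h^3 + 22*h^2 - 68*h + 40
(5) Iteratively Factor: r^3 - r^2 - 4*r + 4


(1) = (b + 4)*(b^2 - 7*b + 10) = (b - 2)*(b + 4)*(b - 5)
(2) = (g)*(g^4 - 8*g^3 + 17*g^2 - 10*g) = g*(g - 5)*(g^3 - 3*g^2 + 2*g) = g*(g - 5)*(g - 1)*(g^2 - 2*g) = g*(g - 5)*(g - 2)*(g - 1)*(g)
(3) = (v + 1)*(v^2 - 4*v + 4) = (v - 2)*(v + 1)*(v - 2)
(4) = (h - 1)*(h^4 - 7*h^3 + 6*h^2 + 28*h - 40) = (h - 5)*(h - 1)*(h^3 - 2*h^2 - 4*h + 8) = (h - 5)*(h - 2)*(h - 1)*(h^2 - 4) = (h - 5)*(h - 2)*(h - 1)*(h + 2)*(h - 2)
(5) = (r - 1)*(r^2 - 4) = (r - 2)*(r - 1)*(r + 2)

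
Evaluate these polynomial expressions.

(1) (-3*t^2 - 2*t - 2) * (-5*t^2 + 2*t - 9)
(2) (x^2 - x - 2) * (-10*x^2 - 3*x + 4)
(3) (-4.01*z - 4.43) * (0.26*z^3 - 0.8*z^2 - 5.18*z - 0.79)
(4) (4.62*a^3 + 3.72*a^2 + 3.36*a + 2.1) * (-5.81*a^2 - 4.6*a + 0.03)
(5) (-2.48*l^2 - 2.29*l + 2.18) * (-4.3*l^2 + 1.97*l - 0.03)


(1) = 15*t^4 + 4*t^3 + 33*t^2 + 14*t + 18
(2) = -10*x^4 + 7*x^3 + 27*x^2 + 2*x - 8
(3) = -1.0426*z^4 + 2.0562*z^3 + 24.3158*z^2 + 26.1153*z + 3.4997
(4) = -26.8422*a^5 - 42.8652*a^4 - 36.495*a^3 - 27.5454*a^2 - 9.5592*a + 0.063
(5) = 10.664*l^4 + 4.9614*l^3 - 13.8109*l^2 + 4.3633*l - 0.0654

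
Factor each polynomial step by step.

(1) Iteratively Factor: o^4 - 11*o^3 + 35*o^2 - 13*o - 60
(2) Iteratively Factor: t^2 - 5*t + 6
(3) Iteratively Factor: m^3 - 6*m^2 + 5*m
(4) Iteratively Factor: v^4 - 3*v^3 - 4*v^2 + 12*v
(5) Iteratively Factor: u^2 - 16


(1) = (o - 4)*(o^3 - 7*o^2 + 7*o + 15) = (o - 4)*(o + 1)*(o^2 - 8*o + 15) = (o - 4)*(o - 3)*(o + 1)*(o - 5)
(2) = (t - 2)*(t - 3)
(3) = (m - 5)*(m^2 - m) = m*(m - 5)*(m - 1)
(4) = (v - 2)*(v^3 - v^2 - 6*v) = (v - 2)*(v + 2)*(v^2 - 3*v) = (v - 3)*(v - 2)*(v + 2)*(v)
(5) = (u - 4)*(u + 4)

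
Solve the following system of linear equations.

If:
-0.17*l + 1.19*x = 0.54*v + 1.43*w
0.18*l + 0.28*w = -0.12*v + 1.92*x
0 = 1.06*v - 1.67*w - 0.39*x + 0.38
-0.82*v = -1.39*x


Then:
l = -1.29
v = -0.19
w = 0.13
x = -0.11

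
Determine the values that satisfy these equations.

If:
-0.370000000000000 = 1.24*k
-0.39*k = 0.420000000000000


Then:
No Solution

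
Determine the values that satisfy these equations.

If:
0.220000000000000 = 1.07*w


Then:
w = 0.21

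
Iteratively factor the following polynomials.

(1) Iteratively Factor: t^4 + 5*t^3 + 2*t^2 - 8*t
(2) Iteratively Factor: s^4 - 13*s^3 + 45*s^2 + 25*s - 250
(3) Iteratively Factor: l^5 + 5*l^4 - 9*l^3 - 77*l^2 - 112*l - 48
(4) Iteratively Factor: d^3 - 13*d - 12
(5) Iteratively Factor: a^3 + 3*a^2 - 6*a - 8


(1) = (t - 1)*(t^3 + 6*t^2 + 8*t) = (t - 1)*(t + 2)*(t^2 + 4*t) = (t - 1)*(t + 2)*(t + 4)*(t)
(2) = (s - 5)*(s^3 - 8*s^2 + 5*s + 50) = (s - 5)^2*(s^2 - 3*s - 10) = (s - 5)^2*(s + 2)*(s - 5)
(3) = (l + 3)*(l^4 + 2*l^3 - 15*l^2 - 32*l - 16) = (l - 4)*(l + 3)*(l^3 + 6*l^2 + 9*l + 4) = (l - 4)*(l + 3)*(l + 4)*(l^2 + 2*l + 1) = (l - 4)*(l + 1)*(l + 3)*(l + 4)*(l + 1)
(4) = (d + 1)*(d^2 - d - 12) = (d + 1)*(d + 3)*(d - 4)
(5) = (a + 1)*(a^2 + 2*a - 8) = (a - 2)*(a + 1)*(a + 4)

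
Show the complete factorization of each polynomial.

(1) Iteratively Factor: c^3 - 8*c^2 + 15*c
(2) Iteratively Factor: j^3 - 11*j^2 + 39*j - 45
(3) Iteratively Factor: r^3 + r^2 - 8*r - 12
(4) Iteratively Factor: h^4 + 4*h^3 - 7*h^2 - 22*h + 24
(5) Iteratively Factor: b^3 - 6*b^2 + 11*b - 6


(1) = (c)*(c^2 - 8*c + 15) = c*(c - 3)*(c - 5)
(2) = (j - 3)*(j^2 - 8*j + 15) = (j - 5)*(j - 3)*(j - 3)
(3) = (r + 2)*(r^2 - r - 6) = (r + 2)^2*(r - 3)
(4) = (h - 2)*(h^3 + 6*h^2 + 5*h - 12) = (h - 2)*(h + 3)*(h^2 + 3*h - 4) = (h - 2)*(h + 3)*(h + 4)*(h - 1)
(5) = (b - 2)*(b^2 - 4*b + 3) = (b - 3)*(b - 2)*(b - 1)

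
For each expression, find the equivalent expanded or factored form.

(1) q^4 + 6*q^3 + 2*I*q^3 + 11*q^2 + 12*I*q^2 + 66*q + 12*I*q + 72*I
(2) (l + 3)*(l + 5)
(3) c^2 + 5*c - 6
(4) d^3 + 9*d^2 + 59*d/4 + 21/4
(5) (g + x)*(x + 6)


(1) = (q + 6)*(q - 3*I)*(q + I)*(q + 4*I)
(2) = l^2 + 8*l + 15
(3) = (c - 1)*(c + 6)
(4) = (d + 1/2)*(d + 3/2)*(d + 7)
(5) = g*x + 6*g + x^2 + 6*x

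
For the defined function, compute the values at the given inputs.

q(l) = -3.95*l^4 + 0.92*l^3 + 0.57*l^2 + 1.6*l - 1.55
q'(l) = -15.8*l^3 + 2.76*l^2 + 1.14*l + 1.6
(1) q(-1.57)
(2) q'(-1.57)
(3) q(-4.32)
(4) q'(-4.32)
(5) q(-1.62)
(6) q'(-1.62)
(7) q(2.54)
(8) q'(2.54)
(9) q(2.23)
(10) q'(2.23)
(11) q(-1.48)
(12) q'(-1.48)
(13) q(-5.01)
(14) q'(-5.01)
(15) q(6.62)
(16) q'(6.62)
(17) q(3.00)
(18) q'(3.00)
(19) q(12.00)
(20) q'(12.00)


(1) = -30.22
(2) = 67.76
(3) = -1447.72
(4) = 1322.00
(5) = -33.76
(6) = 74.17
(7) = -143.14
(8) = -236.61
(9) = -82.63
(10) = -157.35
(11) = -24.60
(12) = 57.18
(13) = -2599.51
(14) = 2052.04
(15) = -7285.35
(16) = -4453.75
(17) = -286.73
(18) = -396.74
(19) = -80217.71
(20) = -26889.68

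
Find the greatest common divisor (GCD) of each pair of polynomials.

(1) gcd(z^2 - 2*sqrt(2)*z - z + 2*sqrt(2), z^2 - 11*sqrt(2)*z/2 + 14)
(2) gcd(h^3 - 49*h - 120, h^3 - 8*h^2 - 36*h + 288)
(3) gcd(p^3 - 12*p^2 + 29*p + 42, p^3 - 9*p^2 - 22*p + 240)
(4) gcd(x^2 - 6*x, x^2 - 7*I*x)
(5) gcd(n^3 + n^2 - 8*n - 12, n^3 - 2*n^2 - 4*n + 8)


(1) = gcd((z - 1)*(z - 2*sqrt(2)), (z - 7*sqrt(2)/2)*(z - 2*sqrt(2))) = z - 2*sqrt(2)
(2) = h - 8
(3) = gcd((p - 7)*(p - 6)*(p + 1), (p - 8)*(p - 6)*(p + 5)) = p - 6
(4) = gcd(x*(x - 6), x*(x - 7*I)) = x
(5) = n + 2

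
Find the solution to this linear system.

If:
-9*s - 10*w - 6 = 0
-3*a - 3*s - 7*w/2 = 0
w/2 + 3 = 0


Then:
a = 1
s = 6
w = -6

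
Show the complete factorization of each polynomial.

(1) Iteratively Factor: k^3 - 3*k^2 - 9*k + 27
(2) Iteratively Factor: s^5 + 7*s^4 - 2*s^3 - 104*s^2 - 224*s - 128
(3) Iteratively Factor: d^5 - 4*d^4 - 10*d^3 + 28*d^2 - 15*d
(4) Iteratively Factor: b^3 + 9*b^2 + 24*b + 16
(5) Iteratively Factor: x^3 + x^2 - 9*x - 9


(1) = (k + 3)*(k^2 - 6*k + 9) = (k - 3)*(k + 3)*(k - 3)
(2) = (s + 2)*(s^4 + 5*s^3 - 12*s^2 - 80*s - 64) = (s + 1)*(s + 2)*(s^3 + 4*s^2 - 16*s - 64) = (s + 1)*(s + 2)*(s + 4)*(s^2 - 16) = (s - 4)*(s + 1)*(s + 2)*(s + 4)*(s + 4)
(3) = (d + 3)*(d^4 - 7*d^3 + 11*d^2 - 5*d) = d*(d + 3)*(d^3 - 7*d^2 + 11*d - 5) = d*(d - 1)*(d + 3)*(d^2 - 6*d + 5) = d*(d - 5)*(d - 1)*(d + 3)*(d - 1)
(4) = (b + 1)*(b^2 + 8*b + 16) = (b + 1)*(b + 4)*(b + 4)
(5) = (x - 3)*(x^2 + 4*x + 3) = (x - 3)*(x + 3)*(x + 1)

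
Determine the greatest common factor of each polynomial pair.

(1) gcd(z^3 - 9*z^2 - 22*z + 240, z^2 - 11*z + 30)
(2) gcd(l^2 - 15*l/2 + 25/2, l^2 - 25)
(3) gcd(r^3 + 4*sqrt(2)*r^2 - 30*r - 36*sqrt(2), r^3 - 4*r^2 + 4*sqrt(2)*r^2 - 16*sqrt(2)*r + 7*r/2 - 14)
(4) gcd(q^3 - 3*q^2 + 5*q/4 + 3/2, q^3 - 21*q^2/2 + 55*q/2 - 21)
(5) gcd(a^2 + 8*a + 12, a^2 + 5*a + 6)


(1) = z - 6
(2) = l - 5
(3) = gcd((r - 3*sqrt(2))*(r + sqrt(2))*(r + 6*sqrt(2)), (r - 4)*(r + sqrt(2)/2)*(r + 7*sqrt(2)/2)) = 1
(4) = q^2 - 7*q/2 + 3
(5) = gcd((a + 2)*(a + 6), (a + 2)*(a + 3)) = a + 2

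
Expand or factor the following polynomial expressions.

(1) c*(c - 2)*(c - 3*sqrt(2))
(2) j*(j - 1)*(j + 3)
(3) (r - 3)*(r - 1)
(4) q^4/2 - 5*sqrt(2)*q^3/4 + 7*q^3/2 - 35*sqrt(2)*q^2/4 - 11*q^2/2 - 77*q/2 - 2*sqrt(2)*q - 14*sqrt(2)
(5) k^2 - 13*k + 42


(1) = c^3 - 3*sqrt(2)*c^2 - 2*c^2 + 6*sqrt(2)*c
(2) = j^3 + 2*j^2 - 3*j
(3) = r^2 - 4*r + 3
(4) = (q/2 + sqrt(2)/2)*(q + 7)*(q - 4*sqrt(2))*(q + sqrt(2)/2)
(5) = (k - 7)*(k - 6)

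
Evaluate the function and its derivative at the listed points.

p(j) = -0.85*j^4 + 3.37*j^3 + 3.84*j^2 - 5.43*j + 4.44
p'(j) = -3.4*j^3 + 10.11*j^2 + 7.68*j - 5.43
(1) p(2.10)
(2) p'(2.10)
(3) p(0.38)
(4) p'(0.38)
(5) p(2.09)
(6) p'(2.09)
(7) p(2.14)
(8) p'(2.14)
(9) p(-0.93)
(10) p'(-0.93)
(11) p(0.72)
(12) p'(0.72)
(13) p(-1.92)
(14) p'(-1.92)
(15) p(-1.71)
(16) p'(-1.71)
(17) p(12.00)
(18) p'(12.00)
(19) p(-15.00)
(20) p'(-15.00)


(1) = 24.65
(2) = 23.80
(3) = 3.10
(4) = -1.24
(5) = 24.41
(6) = 23.74
(7) = 25.61
(8) = 23.98
(9) = 9.46
(10) = -1.09
(11) = 3.55
(12) = 4.07
(13) = -6.38
(14) = 41.16
(15) = 0.84
(16) = 28.00
(17) = -11310.00
(18) = -4332.63
(19) = -53455.11
(20) = 13629.12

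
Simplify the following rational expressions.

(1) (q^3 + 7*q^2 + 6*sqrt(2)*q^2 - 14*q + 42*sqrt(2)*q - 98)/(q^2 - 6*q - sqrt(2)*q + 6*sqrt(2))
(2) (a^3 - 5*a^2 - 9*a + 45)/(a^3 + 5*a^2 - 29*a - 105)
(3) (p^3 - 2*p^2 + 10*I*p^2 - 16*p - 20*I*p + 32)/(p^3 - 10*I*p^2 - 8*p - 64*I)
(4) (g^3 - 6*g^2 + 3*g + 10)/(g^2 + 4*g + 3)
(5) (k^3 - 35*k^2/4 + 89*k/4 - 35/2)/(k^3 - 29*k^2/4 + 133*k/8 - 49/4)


(1) = (q^2 + q*(7 + 7*sqrt(2)) + 49*sqrt(2))/(q - 6)
(2) = (a - 3)/(a + 7)
(3) = (p^2 + p*(-2 + 8*I) - 16*I)/(p^2 - 12*I*p - 32)
(4) = (g^2 - 7*g + 10)/(g + 3)
(5) = (2*k - 10)/(2*k - 7)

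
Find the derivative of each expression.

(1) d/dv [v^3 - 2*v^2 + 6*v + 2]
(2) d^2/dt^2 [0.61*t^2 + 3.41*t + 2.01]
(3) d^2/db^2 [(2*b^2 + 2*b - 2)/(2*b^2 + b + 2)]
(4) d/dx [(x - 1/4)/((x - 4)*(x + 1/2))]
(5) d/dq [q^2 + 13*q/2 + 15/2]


(1) = 3*v^2 - 4*v + 6
(2) = 1.22000000000000
(3) = 4*(2*b^3 - 24*b^2 - 18*b + 5)/(8*b^6 + 12*b^5 + 30*b^4 + 25*b^3 + 30*b^2 + 12*b + 8)
(4) = (-8*x^2 + 4*x - 23)/(2*(4*x^4 - 28*x^3 + 33*x^2 + 56*x + 16))
(5) = 2*q + 13/2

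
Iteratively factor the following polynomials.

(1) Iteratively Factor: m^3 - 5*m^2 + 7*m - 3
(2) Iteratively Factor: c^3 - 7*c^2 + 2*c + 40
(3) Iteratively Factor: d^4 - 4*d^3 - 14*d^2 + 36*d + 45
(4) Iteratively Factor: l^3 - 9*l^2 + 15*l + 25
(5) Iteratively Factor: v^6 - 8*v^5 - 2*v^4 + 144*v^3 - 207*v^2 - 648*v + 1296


(1) = (m - 1)*(m^2 - 4*m + 3) = (m - 3)*(m - 1)*(m - 1)
(2) = (c - 4)*(c^2 - 3*c - 10) = (c - 5)*(c - 4)*(c + 2)
(3) = (d - 5)*(d^3 + d^2 - 9*d - 9) = (d - 5)*(d + 3)*(d^2 - 2*d - 3) = (d - 5)*(d + 1)*(d + 3)*(d - 3)
(4) = (l + 1)*(l^2 - 10*l + 25) = (l - 5)*(l + 1)*(l - 5)
(5) = (v - 4)*(v^5 - 4*v^4 - 18*v^3 + 72*v^2 + 81*v - 324) = (v - 4)*(v - 3)*(v^4 - v^3 - 21*v^2 + 9*v + 108) = (v - 4)*(v - 3)^2*(v^3 + 2*v^2 - 15*v - 36) = (v - 4)*(v - 3)^2*(v + 3)*(v^2 - v - 12) = (v - 4)*(v - 3)^2*(v + 3)^2*(v - 4)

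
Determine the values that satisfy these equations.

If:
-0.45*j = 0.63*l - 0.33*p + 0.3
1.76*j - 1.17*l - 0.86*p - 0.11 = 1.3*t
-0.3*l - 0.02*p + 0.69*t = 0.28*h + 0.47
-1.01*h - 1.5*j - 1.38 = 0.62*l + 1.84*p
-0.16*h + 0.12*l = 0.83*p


Then:
h = -1.56
j = -0.06
l = -0.30
p = 0.26
t = -0.07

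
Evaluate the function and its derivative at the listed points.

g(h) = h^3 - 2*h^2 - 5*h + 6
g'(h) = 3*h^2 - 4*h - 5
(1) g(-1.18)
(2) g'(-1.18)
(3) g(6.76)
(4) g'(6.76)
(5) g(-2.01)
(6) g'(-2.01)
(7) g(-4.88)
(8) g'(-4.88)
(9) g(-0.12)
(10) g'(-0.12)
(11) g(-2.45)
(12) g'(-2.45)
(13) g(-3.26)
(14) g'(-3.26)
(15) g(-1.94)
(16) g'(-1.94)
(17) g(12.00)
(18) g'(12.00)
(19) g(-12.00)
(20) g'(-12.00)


(1) = 7.47
(2) = 3.90
(3) = 189.72
(4) = 105.05
(5) = -0.15
(6) = 15.16
(7) = -133.44
(8) = 85.96
(9) = 6.57
(10) = -4.48
(11) = -8.46
(12) = 22.81
(13) = -33.60
(14) = 39.92
(15) = 0.87
(16) = 14.05
(17) = 1386.00
(18) = 379.00
(19) = -1950.00
(20) = 475.00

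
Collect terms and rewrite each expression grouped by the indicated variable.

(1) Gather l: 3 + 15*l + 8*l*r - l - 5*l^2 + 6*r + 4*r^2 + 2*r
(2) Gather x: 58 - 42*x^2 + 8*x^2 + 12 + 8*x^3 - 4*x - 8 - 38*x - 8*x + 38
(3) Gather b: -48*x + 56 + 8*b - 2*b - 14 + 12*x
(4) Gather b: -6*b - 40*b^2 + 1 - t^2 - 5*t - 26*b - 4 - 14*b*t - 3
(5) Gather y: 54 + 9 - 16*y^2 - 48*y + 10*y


(1) = -5*l^2 + l*(8*r + 14) + 4*r^2 + 8*r + 3
(2) = 8*x^3 - 34*x^2 - 50*x + 100
(3) = 6*b - 36*x + 42
(4) = -40*b^2 + b*(-14*t - 32) - t^2 - 5*t - 6
(5) = -16*y^2 - 38*y + 63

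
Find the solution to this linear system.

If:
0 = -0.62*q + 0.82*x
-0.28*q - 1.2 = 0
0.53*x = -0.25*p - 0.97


Then:
p = 2.99
q = -4.29
x = -3.24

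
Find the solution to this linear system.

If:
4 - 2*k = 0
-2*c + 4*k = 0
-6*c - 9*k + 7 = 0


Then:
No Solution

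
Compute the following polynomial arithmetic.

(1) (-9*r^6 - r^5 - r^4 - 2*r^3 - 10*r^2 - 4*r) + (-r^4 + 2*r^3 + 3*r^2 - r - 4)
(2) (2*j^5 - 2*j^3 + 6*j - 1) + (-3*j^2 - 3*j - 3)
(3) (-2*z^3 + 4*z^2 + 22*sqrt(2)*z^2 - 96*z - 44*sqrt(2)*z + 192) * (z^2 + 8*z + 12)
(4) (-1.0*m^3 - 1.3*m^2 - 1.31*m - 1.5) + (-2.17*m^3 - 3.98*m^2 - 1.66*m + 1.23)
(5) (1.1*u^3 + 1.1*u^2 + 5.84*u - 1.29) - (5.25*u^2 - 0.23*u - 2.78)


(1) = -9*r^6 - r^5 - 2*r^4 - 7*r^2 - 5*r - 4
(2) = 2*j^5 - 2*j^3 - 3*j^2 + 3*j - 4
(3) = -2*z^5 - 12*z^4 + 22*sqrt(2)*z^4 - 88*z^3 + 132*sqrt(2)*z^3 - 528*z^2 - 88*sqrt(2)*z^2 - 528*sqrt(2)*z + 384*z + 2304
(4) = -3.17*m^3 - 5.28*m^2 - 2.97*m - 0.27
(5) = 1.1*u^3 - 4.15*u^2 + 6.07*u + 1.49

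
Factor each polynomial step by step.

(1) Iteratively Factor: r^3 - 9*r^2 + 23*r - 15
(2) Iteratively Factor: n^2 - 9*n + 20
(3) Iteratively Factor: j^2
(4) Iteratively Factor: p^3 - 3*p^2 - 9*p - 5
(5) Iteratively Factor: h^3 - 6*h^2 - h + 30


(1) = (r - 5)*(r^2 - 4*r + 3) = (r - 5)*(r - 3)*(r - 1)
(2) = (n - 5)*(n - 4)
(3) = (j)*(j)
(4) = (p + 1)*(p^2 - 4*p - 5) = (p - 5)*(p + 1)*(p + 1)
(5) = (h + 2)*(h^2 - 8*h + 15) = (h - 3)*(h + 2)*(h - 5)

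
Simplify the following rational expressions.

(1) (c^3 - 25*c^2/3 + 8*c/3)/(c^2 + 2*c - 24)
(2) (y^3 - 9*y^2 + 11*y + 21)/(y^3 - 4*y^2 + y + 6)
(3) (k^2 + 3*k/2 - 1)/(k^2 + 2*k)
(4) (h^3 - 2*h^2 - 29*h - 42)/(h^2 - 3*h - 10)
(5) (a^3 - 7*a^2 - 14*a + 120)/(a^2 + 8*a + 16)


(1) = (3*c^3 - 25*c^2 + 8*c)/(3*c^2 + 6*c - 72)
(2) = (y - 7)/(y - 2)
(3) = (2*k - 1)/(2*k)
(4) = (h^2 - 4*h - 21)/(h - 5)
(5) = (a^2 - 11*a + 30)/(a + 4)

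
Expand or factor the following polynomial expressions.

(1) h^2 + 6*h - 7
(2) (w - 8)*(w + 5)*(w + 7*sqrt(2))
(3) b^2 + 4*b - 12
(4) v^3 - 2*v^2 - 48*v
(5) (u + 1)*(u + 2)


(1) = (h - 1)*(h + 7)
(2) = w^3 - 3*w^2 + 7*sqrt(2)*w^2 - 40*w - 21*sqrt(2)*w - 280*sqrt(2)
(3) = (b - 2)*(b + 6)
(4) = v*(v - 8)*(v + 6)
(5) = u^2 + 3*u + 2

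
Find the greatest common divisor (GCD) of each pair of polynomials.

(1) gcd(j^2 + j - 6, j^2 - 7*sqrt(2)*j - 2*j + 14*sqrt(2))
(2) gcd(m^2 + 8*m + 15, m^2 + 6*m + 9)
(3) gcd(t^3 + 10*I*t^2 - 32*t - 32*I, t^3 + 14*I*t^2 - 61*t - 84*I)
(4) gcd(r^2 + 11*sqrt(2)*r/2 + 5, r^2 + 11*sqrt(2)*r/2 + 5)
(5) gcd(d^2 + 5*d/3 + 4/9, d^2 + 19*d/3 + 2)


(1) = gcd((j - 2)*(j + 3), (j - 2)*(j - 7*sqrt(2))) = j - 2
(2) = gcd((m + 3)*(m + 5), (m + 3)^2) = m + 3
(3) = t + 4*I
(4) = gcd((r + sqrt(2)/2)*(r + 5*sqrt(2)), (r + sqrt(2)/2)*(r + 5*sqrt(2))) = r^2 + 11*sqrt(2)*r/2 + 5
(5) = d + 1/3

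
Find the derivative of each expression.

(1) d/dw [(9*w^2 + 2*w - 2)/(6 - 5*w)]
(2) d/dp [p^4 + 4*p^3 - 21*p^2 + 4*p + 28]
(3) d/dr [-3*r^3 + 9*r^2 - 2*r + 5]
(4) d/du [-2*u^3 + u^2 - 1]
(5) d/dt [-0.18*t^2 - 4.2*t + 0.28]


(1) = (-45*w^2 + 108*w + 2)/(25*w^2 - 60*w + 36)
(2) = 4*p^3 + 12*p^2 - 42*p + 4
(3) = -9*r^2 + 18*r - 2
(4) = 2*u*(1 - 3*u)
(5) = -0.36*t - 4.2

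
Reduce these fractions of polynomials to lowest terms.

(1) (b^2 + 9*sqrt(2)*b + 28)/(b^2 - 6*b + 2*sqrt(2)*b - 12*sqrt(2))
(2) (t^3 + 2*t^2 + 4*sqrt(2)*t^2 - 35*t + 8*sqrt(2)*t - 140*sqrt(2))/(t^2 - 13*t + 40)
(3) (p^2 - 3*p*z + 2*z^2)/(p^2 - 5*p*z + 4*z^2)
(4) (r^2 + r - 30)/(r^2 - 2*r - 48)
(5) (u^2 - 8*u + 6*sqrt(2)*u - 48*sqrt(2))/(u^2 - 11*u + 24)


(1) = (b + 7*sqrt(2))/(b - 6)
(2) = (t^2 + t*(4*sqrt(2) + 7) + 28*sqrt(2))/(t - 8)
(3) = (-p + 2*z)/(-p + 4*z)
(4) = (r - 5)/(r - 8)
(5) = (u + 6*sqrt(2))/(u - 3)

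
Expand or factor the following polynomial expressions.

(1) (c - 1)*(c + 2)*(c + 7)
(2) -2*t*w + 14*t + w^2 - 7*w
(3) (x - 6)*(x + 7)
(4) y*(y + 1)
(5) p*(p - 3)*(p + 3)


(1) = c^3 + 8*c^2 + 5*c - 14
(2) = (-2*t + w)*(w - 7)
(3) = x^2 + x - 42
(4) = y^2 + y
(5) = p^3 - 9*p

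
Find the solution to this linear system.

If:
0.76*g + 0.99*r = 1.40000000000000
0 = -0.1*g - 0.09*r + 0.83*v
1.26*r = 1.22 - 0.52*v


Then:
g = 0.68
r = 0.89
v = 0.18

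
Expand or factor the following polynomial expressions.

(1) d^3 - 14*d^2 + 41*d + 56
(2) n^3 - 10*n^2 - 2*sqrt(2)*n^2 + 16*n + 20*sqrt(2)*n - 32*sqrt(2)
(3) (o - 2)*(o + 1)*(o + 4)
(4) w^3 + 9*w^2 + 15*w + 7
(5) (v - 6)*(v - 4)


(1) = (d - 8)*(d - 7)*(d + 1)
(2) = (n - 8)*(n - 2)*(n - 2*sqrt(2))
(3) = o^3 + 3*o^2 - 6*o - 8
(4) = (w + 1)^2*(w + 7)
(5) = v^2 - 10*v + 24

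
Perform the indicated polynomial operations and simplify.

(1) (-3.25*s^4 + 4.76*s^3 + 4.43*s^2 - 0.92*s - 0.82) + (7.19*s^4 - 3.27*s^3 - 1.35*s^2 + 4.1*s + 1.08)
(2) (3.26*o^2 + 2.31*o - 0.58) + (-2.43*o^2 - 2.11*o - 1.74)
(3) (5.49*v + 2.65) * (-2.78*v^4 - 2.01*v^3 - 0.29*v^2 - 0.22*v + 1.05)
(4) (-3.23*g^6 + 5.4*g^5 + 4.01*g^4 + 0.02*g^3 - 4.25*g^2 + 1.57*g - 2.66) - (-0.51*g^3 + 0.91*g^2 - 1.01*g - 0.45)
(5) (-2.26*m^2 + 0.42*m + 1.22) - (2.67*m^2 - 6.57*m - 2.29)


(1) = 3.94*s^4 + 1.49*s^3 + 3.08*s^2 + 3.18*s + 0.26
(2) = 0.83*o^2 + 0.2*o - 2.32
(3) = -15.2622*v^5 - 18.4019*v^4 - 6.9186*v^3 - 1.9763*v^2 + 5.1815*v + 2.7825
(4) = -3.23*g^6 + 5.4*g^5 + 4.01*g^4 + 0.53*g^3 - 5.16*g^2 + 2.58*g - 2.21
(5) = -4.93*m^2 + 6.99*m + 3.51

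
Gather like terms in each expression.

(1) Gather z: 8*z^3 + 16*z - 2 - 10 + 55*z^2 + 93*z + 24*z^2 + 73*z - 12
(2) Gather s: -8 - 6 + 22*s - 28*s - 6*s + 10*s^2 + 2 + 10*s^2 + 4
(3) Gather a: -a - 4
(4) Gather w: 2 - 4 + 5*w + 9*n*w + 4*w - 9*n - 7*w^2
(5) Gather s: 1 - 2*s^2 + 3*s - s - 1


(1) = 8*z^3 + 79*z^2 + 182*z - 24
(2) = 20*s^2 - 12*s - 8
(3) = -a - 4
(4) = -9*n - 7*w^2 + w*(9*n + 9) - 2
(5) = -2*s^2 + 2*s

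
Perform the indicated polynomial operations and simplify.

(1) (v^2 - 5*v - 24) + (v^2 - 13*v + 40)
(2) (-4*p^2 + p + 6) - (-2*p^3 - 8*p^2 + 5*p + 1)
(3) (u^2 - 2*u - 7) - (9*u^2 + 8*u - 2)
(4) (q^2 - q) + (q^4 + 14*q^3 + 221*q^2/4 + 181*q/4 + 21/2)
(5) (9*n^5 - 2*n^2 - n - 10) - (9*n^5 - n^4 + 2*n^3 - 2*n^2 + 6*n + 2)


(1) = 2*v^2 - 18*v + 16
(2) = 2*p^3 + 4*p^2 - 4*p + 5
(3) = -8*u^2 - 10*u - 5
(4) = q^4 + 14*q^3 + 225*q^2/4 + 177*q/4 + 21/2
(5) = n^4 - 2*n^3 - 7*n - 12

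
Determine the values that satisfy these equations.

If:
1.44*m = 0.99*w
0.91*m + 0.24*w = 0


Then:
m = 0.00
w = 0.00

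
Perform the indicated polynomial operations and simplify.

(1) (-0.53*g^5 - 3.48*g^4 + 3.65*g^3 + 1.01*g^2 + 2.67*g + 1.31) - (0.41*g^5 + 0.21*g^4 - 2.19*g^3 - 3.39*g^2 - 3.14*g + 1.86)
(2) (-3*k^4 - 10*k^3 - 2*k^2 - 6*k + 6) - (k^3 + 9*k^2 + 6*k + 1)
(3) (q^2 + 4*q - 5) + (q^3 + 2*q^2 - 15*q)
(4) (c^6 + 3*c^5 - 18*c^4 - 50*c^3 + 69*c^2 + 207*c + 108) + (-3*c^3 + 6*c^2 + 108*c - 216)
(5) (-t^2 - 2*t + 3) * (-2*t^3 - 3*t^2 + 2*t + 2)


(1) = -0.94*g^5 - 3.69*g^4 + 5.84*g^3 + 4.4*g^2 + 5.81*g - 0.55
(2) = -3*k^4 - 11*k^3 - 11*k^2 - 12*k + 5
(3) = q^3 + 3*q^2 - 11*q - 5
(4) = c^6 + 3*c^5 - 18*c^4 - 53*c^3 + 75*c^2 + 315*c - 108
(5) = 2*t^5 + 7*t^4 - 2*t^3 - 15*t^2 + 2*t + 6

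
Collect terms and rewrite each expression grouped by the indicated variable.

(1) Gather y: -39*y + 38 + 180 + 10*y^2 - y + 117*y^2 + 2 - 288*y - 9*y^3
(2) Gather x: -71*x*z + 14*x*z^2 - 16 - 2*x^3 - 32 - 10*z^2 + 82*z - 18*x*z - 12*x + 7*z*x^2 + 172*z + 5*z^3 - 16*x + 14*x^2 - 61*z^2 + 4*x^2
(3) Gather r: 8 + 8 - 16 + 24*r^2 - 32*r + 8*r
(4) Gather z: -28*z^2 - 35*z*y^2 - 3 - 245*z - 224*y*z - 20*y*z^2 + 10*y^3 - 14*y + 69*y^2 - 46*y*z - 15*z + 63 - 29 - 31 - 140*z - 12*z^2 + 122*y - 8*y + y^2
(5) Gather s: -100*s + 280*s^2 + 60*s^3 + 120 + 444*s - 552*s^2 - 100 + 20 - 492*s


(1) = -9*y^3 + 127*y^2 - 328*y + 220
(2) = -2*x^3 + x^2*(7*z + 18) + x*(14*z^2 - 89*z - 28) + 5*z^3 - 71*z^2 + 254*z - 48
(3) = 24*r^2 - 24*r
(4) = 10*y^3 + 70*y^2 + 100*y + z^2*(-20*y - 40) + z*(-35*y^2 - 270*y - 400)
(5) = 60*s^3 - 272*s^2 - 148*s + 40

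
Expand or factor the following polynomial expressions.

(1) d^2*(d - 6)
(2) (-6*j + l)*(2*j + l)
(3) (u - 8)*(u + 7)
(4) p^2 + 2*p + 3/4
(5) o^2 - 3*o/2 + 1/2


(1) = d^3 - 6*d^2
(2) = -12*j^2 - 4*j*l + l^2
(3) = u^2 - u - 56
(4) = (p + 1/2)*(p + 3/2)
(5) = (o - 1)*(o - 1/2)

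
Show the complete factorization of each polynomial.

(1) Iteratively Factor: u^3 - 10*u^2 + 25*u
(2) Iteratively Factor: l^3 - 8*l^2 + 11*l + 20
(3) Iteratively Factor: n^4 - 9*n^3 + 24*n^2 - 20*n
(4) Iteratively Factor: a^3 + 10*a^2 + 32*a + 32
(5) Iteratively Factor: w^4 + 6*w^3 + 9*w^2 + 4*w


(1) = (u - 5)*(u^2 - 5*u) = (u - 5)^2*(u)
(2) = (l - 5)*(l^2 - 3*l - 4) = (l - 5)*(l - 4)*(l + 1)
(3) = (n - 5)*(n^3 - 4*n^2 + 4*n) = (n - 5)*(n - 2)*(n^2 - 2*n) = n*(n - 5)*(n - 2)*(n - 2)
(4) = (a + 4)*(a^2 + 6*a + 8) = (a + 4)^2*(a + 2)
(5) = (w + 1)*(w^3 + 5*w^2 + 4*w) = w*(w + 1)*(w^2 + 5*w + 4) = w*(w + 1)*(w + 4)*(w + 1)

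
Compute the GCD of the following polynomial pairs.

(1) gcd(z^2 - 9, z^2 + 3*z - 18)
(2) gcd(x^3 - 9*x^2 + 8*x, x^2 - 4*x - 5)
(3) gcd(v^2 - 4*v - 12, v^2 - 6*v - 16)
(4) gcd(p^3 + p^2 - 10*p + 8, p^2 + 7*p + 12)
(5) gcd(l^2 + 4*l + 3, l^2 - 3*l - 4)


(1) = gcd((z - 3)*(z + 3), (z - 3)*(z + 6)) = z - 3
(2) = 1
(3) = gcd((v - 6)*(v + 2), (v - 8)*(v + 2)) = v + 2
(4) = p + 4
(5) = gcd((l + 1)*(l + 3), (l - 4)*(l + 1)) = l + 1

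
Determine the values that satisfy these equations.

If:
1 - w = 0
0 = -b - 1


Then:
b = -1
w = 1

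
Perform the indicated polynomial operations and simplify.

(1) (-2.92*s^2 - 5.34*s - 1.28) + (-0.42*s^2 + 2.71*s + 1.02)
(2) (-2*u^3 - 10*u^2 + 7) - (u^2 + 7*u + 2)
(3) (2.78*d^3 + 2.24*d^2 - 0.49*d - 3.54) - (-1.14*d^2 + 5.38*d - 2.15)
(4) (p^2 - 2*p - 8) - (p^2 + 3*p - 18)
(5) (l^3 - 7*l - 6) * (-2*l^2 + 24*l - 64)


(1) = -3.34*s^2 - 2.63*s - 0.26
(2) = -2*u^3 - 11*u^2 - 7*u + 5
(3) = 2.78*d^3 + 3.38*d^2 - 5.87*d - 1.39
(4) = 10 - 5*p
(5) = -2*l^5 + 24*l^4 - 50*l^3 - 156*l^2 + 304*l + 384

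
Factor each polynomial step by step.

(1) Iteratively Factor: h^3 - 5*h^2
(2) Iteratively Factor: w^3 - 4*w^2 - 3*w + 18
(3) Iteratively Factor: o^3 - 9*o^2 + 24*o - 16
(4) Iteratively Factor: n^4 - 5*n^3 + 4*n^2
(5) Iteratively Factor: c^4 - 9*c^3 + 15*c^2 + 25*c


(1) = (h - 5)*(h^2) = h*(h - 5)*(h)
(2) = (w - 3)*(w^2 - w - 6) = (w - 3)*(w + 2)*(w - 3)
(3) = (o - 4)*(o^2 - 5*o + 4) = (o - 4)^2*(o - 1)
(4) = (n)*(n^3 - 5*n^2 + 4*n) = n*(n - 4)*(n^2 - n) = n^2*(n - 4)*(n - 1)
(5) = (c)*(c^3 - 9*c^2 + 15*c + 25) = c*(c - 5)*(c^2 - 4*c - 5) = c*(c - 5)^2*(c + 1)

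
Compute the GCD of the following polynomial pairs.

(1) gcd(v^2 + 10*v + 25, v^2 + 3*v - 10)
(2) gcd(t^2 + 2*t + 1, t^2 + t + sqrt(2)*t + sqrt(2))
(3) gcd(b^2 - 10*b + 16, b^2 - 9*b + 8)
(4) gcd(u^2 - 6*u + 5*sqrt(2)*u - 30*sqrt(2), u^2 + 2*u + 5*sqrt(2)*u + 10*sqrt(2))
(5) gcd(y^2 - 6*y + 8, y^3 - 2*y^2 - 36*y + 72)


(1) = gcd((v + 5)^2, (v - 2)*(v + 5)) = v + 5
(2) = gcd((t + 1)^2, (t + 1)*(t + sqrt(2))) = t + 1
(3) = gcd((b - 8)*(b - 2), (b - 8)*(b - 1)) = b - 8
(4) = u + 5*sqrt(2)
(5) = y - 2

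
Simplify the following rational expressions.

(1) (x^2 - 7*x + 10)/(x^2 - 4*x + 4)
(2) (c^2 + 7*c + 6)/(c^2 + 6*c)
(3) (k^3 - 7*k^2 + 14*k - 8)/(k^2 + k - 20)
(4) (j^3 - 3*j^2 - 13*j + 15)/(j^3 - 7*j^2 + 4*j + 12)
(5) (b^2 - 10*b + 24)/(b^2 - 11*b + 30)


(1) = (x - 5)/(x - 2)
(2) = (c + 1)/c
(3) = (k^2 - 3*k + 2)/(k + 5)
(4) = (j^3 - 3*j^2 - 13*j + 15)/(j^3 - 7*j^2 + 4*j + 12)
(5) = (b - 4)/(b - 5)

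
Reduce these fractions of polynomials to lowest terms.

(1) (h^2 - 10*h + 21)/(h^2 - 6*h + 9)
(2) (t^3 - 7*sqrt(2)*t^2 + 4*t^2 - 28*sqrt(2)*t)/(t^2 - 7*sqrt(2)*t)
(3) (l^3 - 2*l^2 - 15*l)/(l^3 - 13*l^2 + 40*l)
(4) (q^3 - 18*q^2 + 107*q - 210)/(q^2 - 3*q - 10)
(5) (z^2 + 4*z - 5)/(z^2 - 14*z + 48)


(1) = (h - 7)/(h - 3)
(2) = t + 4
(3) = (l + 3)/(l - 8)
(4) = (q^2 - 13*q + 42)/(q + 2)
(5) = (z^2 + 4*z - 5)/(z^2 - 14*z + 48)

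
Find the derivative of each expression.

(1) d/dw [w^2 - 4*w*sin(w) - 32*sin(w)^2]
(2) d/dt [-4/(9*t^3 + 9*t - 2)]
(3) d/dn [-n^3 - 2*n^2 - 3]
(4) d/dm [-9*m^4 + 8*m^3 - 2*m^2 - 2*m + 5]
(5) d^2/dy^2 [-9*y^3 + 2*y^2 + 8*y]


(1) = -4*w*cos(w) + 2*w - 4*sin(w) - 32*sin(2*w)
(2) = 36*(3*t^2 + 1)/(9*t^3 + 9*t - 2)^2
(3) = n*(-3*n - 4)
(4) = -36*m^3 + 24*m^2 - 4*m - 2
(5) = 4 - 54*y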